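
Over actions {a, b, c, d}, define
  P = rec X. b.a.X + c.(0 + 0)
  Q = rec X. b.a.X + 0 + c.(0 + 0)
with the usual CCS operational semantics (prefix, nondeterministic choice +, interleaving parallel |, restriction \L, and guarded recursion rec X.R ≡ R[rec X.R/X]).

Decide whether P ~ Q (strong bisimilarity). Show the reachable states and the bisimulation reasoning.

bisimilar

Reachable graph of P (3 states):
  u0 = rec X. b.a.X + c.(0 + 0) ⊢ ··b··> u1, ··c··> u2
  u1 = a.(rec X. b.a.X + c.(0 + 0)) ⊢ ··a··> u0
  u2 = 0 + 0 ⊢ stopped
Reachable graph of Q (3 states):
  v0 = rec X. b.a.X + 0 + c.(0 + 0) ⊢ ··b··> v1, ··c··> v2
  v1 = a.(rec X. b.a.X + 0 + c.(0 + 0)) ⊢ ··a··> v0
  v2 = 0 + 0 ⊢ stopped
Coarsest stable partition (strong bisimilarity classes):
  B0 = {u0, v0}
  B1 = {u1, v1}
  B2 = {u2, v2}
u0 ∈ B0, v0 ∈ B0 → same block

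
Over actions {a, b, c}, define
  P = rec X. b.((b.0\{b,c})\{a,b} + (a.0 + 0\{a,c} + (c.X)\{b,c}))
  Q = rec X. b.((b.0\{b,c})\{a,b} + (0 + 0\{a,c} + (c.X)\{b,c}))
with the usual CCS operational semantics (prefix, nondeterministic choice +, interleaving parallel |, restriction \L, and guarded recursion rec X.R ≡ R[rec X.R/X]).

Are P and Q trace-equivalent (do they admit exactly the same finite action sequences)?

Reachable graph of P (3 states):
  s0 = rec X. b.((b.0\{b,c})\{a,b} + (a.0 + 0\{a,c} + (c.X)\{b,c})) | —b→ s1
  s1 = (b.0\{b,c})\{a,b} + (a.0 + 0\{a,c} + (c.(rec X. b.((b.0\{b,c})\{a,b} + (a.0 + 0\{a,c} + (c.X)\{b,c}))))\{b,c}) | —a→ s2
  s2 = 0 | ·
Reachable graph of Q (2 states):
  t0 = rec X. b.((b.0\{b,c})\{a,b} + (0 + 0\{a,c} + (c.X)\{b,c})) | —b→ t1
  t1 = (b.0\{b,c})\{a,b} + (0 + 0\{a,c} + (c.(rec X. b.((b.0\{b,c})\{a,b} + (0 + 0\{a,c} + (c.X)\{b,c}))))\{b,c}) | ·
Run σ = ⟨ba⟩ on P: start {s0}
  step 1 (b): {s1}
  step 2 (a): {s2}
  P completes σ.
Run σ = ⟨ba⟩ on Q: start {t0}
  step 1 (b): {t1}
  step 2 (a): no successor for Q

trace-distinct — witness ⟨ba⟩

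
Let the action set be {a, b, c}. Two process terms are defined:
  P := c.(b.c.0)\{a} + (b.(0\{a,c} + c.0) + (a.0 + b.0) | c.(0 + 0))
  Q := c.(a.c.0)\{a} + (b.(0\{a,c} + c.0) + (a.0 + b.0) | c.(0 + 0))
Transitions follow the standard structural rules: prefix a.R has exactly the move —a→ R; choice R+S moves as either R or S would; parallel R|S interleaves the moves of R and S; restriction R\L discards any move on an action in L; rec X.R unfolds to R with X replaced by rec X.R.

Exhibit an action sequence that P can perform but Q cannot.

P's transition system — 9 states:
  m0 = c.(b.c.0)\{a} + (b.(0\{a,c} + c.0) + (a.0 + b.0) | c.(0 + 0)) | -a-> m1, -b-> m1, -b-> m2, -c-> m3, -c-> m4
  m1 = 0 | c.(0 + 0) | -c-> m5
  m2 = 0\{a,c} + c.0 | -c-> m6
  m3 = (a.0 + b.0) | (0 + 0) | -a-> m5, -b-> m5
  m4 = (b.c.0)\{a} | -b-> m7
  m5 = 0 | (0 + 0) | ·
  m6 = 0 | ·
  m7 = (c.0)\{a} | -c-> m8
  m8 = 0\{a} | ·
Q's transition system — 7 states:
  n0 = c.(a.c.0)\{a} + (b.(0\{a,c} + c.0) + (a.0 + b.0) | c.(0 + 0)) | -a-> n1, -b-> n1, -b-> n2, -c-> n3, -c-> n4
  n1 = 0 | c.(0 + 0) | -c-> n5
  n2 = 0\{a,c} + c.0 | -c-> n6
  n3 = (a.0 + b.0) | (0 + 0) | -a-> n5, -b-> n5
  n4 = (a.c.0)\{a} | ·
  n5 = 0 | (0 + 0) | ·
  n6 = 0 | ·
Run σ = ⟨cbc⟩ on P: start {m0}
  after c @ step 1: {m3, m4}
  after b @ step 2: {m5, m7}
  after c @ step 3: {m8}
  ✓ P
Run σ = ⟨cbc⟩ on Q: start {n0}
  after c @ step 1: {n3, n4}
  after b @ step 2: {n5}
  after c @ step 3: ∅  — Q cannot continue

cbc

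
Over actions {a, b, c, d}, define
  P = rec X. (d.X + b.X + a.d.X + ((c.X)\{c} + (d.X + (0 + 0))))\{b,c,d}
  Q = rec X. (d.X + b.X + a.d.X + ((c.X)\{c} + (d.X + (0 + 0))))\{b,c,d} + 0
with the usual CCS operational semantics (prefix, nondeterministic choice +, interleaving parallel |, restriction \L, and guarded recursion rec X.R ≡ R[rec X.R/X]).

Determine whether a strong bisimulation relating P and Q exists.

bisimilar

P's transition system — 2 states:
  m0 = rec X. (d.X + b.X + a.d.X + ((c.X)\{c} + (d.X + (0 + 0))))\{b,c,d} ⊢ =a=> m1
  m1 = (d.(rec X. (d.X + b.X + a.d.X + ((c.X)\{c} + (d.X + (0 + 0))))\{b,c,d}))\{b,c,d} ⊢ deadlocked
Q's transition system — 2 states:
  n0 = rec X. (d.X + b.X + a.d.X + ((c.X)\{c} + (d.X + (0 + 0))))\{b,c,d} + 0 ⊢ =a=> n1
  n1 = (d.(rec X. (d.X + b.X + a.d.X + ((c.X)\{c} + (d.X + (0 + 0))))\{b,c,d} + 0))\{b,c,d} ⊢ deadlocked
Bisimilarity quotient blocks:
  B0 = {m0, n0}
  B1 = {m1, n1}
m0 ∈ B0, n0 ∈ B0 → same block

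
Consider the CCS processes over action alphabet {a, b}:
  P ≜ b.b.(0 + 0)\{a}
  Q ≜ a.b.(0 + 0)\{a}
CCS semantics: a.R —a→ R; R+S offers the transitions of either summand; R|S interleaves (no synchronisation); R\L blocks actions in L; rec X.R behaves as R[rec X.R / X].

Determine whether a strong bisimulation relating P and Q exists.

NO

Reachable graph of P (3 states):
  p0 = b.b.(0 + 0)\{a} ⊢ -b-> p1
  p1 = b.(0 + 0)\{a} ⊢ -b-> p2
  p2 = (0 + 0)\{a} ⊢ deadlocked
Reachable graph of Q (3 states):
  q0 = a.b.(0 + 0)\{a} ⊢ -a-> q1
  q1 = b.(0 + 0)\{a} ⊢ -b-> q2
  q2 = (0 + 0)\{a} ⊢ deadlocked
Bisimilarity quotient blocks:
  B0 = {p0}
  B1 = {p1, q1}
  B2 = {p2, q2}
  B3 = {q0}
p0 ∈ B0, q0 ∈ B3 → different blocks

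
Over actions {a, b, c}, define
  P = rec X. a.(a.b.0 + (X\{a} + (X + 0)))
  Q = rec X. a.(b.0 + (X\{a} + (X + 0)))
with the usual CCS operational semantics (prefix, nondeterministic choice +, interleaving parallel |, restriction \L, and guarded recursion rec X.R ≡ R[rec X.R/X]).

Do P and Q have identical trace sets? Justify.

Reachable graph of P (4 states):
  m0 = rec X. a.(a.b.0 + (X\{a} + (X + 0))) has moves -a-> m1
  m1 = a.b.0 + ((rec X. a.(a.b.0 + (X\{a} + (X + 0))))\{a} + ((rec X. a.(a.b.0 + (X\{a} + (X + 0)))) + 0)) has moves -a-> m1, -a-> m2
  m2 = b.0 has moves -b-> m3
  m3 = 0 has moves deadlocked
Reachable graph of Q (3 states):
  n0 = rec X. a.(b.0 + (X\{a} + (X + 0))) has moves -a-> n1
  n1 = b.0 + ((rec X. a.(b.0 + (X\{a} + (X + 0))))\{a} + ((rec X. a.(b.0 + (X\{a} + (X + 0)))) + 0)) has moves -a-> n1, -b-> n2
  n2 = 0 has moves deadlocked
Executing ab from Q (initial set {n0}):
  step 1 (a): {n1}
  step 2 (b): {n2}
  ✓ Q
Executing ab from P (initial set {m0}):
  step 1 (a): {m1}
  step 2 (b): no successor for P

NO — witness ⟨ab⟩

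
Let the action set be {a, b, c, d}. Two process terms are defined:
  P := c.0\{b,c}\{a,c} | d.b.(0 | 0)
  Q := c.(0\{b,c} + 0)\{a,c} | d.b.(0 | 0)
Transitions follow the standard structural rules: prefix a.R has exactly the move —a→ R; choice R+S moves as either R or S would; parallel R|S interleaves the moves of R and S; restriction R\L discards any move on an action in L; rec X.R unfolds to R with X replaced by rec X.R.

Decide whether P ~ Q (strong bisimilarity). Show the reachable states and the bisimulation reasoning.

Reachable graph of P (6 states):
  p0 = c.0\{b,c}\{a,c} | d.b.(0 | 0) → -c-> p1, -d-> p2
  p1 = 0\{b,c}\{a,c} | d.b.(0 | 0) → -d-> p3
  p2 = c.0\{b,c}\{a,c} | b.(0 | 0) → -b-> p4, -c-> p3
  p3 = 0\{b,c}\{a,c} | b.(0 | 0) → -b-> p5
  p4 = c.0\{b,c}\{a,c} | (0 | 0) → -c-> p5
  p5 = 0\{b,c}\{a,c} | (0 | 0) → (no moves)
Reachable graph of Q (6 states):
  q0 = c.(0\{b,c} + 0)\{a,c} | d.b.(0 | 0) → -c-> q1, -d-> q2
  q1 = (0\{b,c} + 0)\{a,c} | d.b.(0 | 0) → -d-> q3
  q2 = c.(0\{b,c} + 0)\{a,c} | b.(0 | 0) → -b-> q4, -c-> q3
  q3 = (0\{b,c} + 0)\{a,c} | b.(0 | 0) → -b-> q5
  q4 = c.(0\{b,c} + 0)\{a,c} | (0 | 0) → -c-> q5
  q5 = (0\{b,c} + 0)\{a,c} | (0 | 0) → (no moves)
Coarsest stable partition (strong bisimilarity classes):
  B0 = {p0, q0}
  B1 = {p1, q1}
  B2 = {p3, q3}
  B3 = {p5, q5}
  B4 = {p2, q2}
  B5 = {p4, q4}
p0 ∈ B0, q0 ∈ B0 → same block

P ~ Q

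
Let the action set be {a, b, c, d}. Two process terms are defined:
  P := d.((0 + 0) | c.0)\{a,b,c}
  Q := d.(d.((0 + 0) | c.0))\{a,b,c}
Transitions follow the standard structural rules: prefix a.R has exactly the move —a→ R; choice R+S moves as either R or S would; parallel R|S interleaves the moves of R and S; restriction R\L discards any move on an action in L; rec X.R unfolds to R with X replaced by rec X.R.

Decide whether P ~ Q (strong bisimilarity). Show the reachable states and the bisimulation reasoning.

not bisimilar

P's transition system — 2 states:
  m0 = d.((0 + 0) | c.0)\{a,b,c} | ··d··> m1
  m1 = ((0 + 0) | c.0)\{a,b,c} | deadlocked
Q's transition system — 3 states:
  n0 = d.(d.((0 + 0) | c.0))\{a,b,c} | ··d··> n1
  n1 = (d.((0 + 0) | c.0))\{a,b,c} | ··d··> n2
  n2 = ((0 + 0) | c.0)\{a,b,c} | deadlocked
Bisimilarity quotient blocks:
  B0 = {m0, n1}
  B1 = {m1, n2}
  B2 = {n0}
m0 ∈ B0, n0 ∈ B2 → different blocks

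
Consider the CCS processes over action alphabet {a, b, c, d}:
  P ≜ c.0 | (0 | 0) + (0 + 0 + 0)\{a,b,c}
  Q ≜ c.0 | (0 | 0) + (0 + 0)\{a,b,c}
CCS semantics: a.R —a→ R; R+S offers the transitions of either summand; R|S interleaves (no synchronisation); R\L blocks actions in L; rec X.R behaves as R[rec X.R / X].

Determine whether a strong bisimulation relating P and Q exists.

P's transition system — 2 states:
  p0 = c.0 | (0 | 0) + (0 + 0 + 0)\{a,b,c} has moves ··c··> p1
  p1 = 0 | (0 | 0) has moves (no moves)
Q's transition system — 2 states:
  q0 = c.0 | (0 | 0) + (0 + 0)\{a,b,c} has moves ··c··> q1
  q1 = 0 | (0 | 0) has moves (no moves)
Partition-refinement fixed point:
  B0 = {p0, q0}
  B1 = {p1, q1}
p0 ∈ B0, q0 ∈ B0 → same block

P ~ Q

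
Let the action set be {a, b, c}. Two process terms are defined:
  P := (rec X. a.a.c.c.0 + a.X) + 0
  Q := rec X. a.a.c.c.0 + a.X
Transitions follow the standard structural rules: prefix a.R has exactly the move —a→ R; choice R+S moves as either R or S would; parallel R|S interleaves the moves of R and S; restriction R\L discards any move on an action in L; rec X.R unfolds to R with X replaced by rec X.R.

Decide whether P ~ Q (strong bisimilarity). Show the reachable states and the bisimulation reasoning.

YES

LTS(P): 6 reachable states
  p0 = (rec X. a.a.c.c.0 + a.X) + 0 | =a=> p1, =a=> p2
  p1 = a.c.c.0 | =a=> p3
  p2 = rec X. a.a.c.c.0 + a.X | =a=> p1, =a=> p2
  p3 = c.c.0 | =c=> p4
  p4 = c.0 | =c=> p5
  p5 = 0 | ·
LTS(Q): 5 reachable states
  q0 = rec X. a.a.c.c.0 + a.X | =a=> q0, =a=> q1
  q1 = a.c.c.0 | =a=> q2
  q2 = c.c.0 | =c=> q3
  q3 = c.0 | =c=> q4
  q4 = 0 | ·
Partition-refinement fixed point:
  B0 = {p0, p2, q0}
  B1 = {p1, q1}
  B2 = {p3, q2}
  B3 = {p4, q3}
  B4 = {p5, q4}
p0 ∈ B0, q0 ∈ B0 → same block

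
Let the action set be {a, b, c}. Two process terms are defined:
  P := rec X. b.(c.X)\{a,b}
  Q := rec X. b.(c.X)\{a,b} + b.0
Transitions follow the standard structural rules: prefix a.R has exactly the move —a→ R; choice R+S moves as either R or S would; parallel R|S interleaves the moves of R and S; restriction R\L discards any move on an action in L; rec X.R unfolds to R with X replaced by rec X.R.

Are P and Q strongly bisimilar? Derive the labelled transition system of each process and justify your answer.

LTS(P): 3 reachable states
  s0 = rec X. b.(c.X)\{a,b} → -b-> s1
  s1 = (c.(rec X. b.(c.X)\{a,b}))\{a,b} → -c-> s2
  s2 = (rec X. b.(c.X)\{a,b})\{a,b} → ·
LTS(Q): 4 reachable states
  t0 = rec X. b.(c.X)\{a,b} + b.0 → -b-> t1, -b-> t2
  t1 = (c.(rec X. b.(c.X)\{a,b} + b.0))\{a,b} → -c-> t3
  t2 = 0 → ·
  t3 = (rec X. b.(c.X)\{a,b} + b.0)\{a,b} → ·
Partition-refinement fixed point:
  B0 = {s0}
  B1 = {s1, t1}
  B2 = {s2, t2, t3}
  B3 = {t0}
s0 ∈ B0, t0 ∈ B3 → different blocks

not bisimilar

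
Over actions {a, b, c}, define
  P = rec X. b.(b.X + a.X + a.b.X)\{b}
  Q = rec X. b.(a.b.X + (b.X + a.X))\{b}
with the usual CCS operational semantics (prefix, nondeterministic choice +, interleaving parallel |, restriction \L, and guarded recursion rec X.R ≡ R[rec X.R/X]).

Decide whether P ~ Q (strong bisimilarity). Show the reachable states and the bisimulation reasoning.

Reachable graph of P (4 states):
  p0 = rec X. b.(b.X + a.X + a.b.X)\{b} → --b--▸ p1
  p1 = (b.(rec X. b.(b.X + a.X + a.b.X)\{b}) + a.(rec X. b.(b.X + a.X + a.b.X)\{b}) + a.b.(rec X. b.(b.X + a.X + a.b.X)\{b}))\{b} → --a--▸ p2, --a--▸ p3
  p2 = (b.(rec X. b.(b.X + a.X + a.b.X)\{b}))\{b} → ·
  p3 = (rec X. b.(b.X + a.X + a.b.X)\{b})\{b} → ·
Reachable graph of Q (4 states):
  q0 = rec X. b.(a.b.X + (b.X + a.X))\{b} → --b--▸ q1
  q1 = (a.b.(rec X. b.(a.b.X + (b.X + a.X))\{b}) + (b.(rec X. b.(a.b.X + (b.X + a.X))\{b}) + a.(rec X. b.(a.b.X + (b.X + a.X))\{b})))\{b} → --a--▸ q2, --a--▸ q3
  q2 = (b.(rec X. b.(a.b.X + (b.X + a.X))\{b}))\{b} → ·
  q3 = (rec X. b.(a.b.X + (b.X + a.X))\{b})\{b} → ·
Coarsest stable partition (strong bisimilarity classes):
  B0 = {p0, q0}
  B1 = {p1, q1}
  B2 = {p2, p3, q2, q3}
p0 ∈ B0, q0 ∈ B0 → same block

bisimilar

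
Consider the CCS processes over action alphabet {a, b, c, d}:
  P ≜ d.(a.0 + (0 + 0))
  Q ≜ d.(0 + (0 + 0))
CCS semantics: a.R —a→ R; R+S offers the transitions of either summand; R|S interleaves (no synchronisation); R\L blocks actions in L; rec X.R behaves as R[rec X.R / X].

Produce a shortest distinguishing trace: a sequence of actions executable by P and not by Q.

da

Reachable graph of P (3 states):
  m0 = d.(a.0 + (0 + 0)) has moves --d--▸ m1
  m1 = a.0 + (0 + 0) has moves --a--▸ m2
  m2 = 0 has moves deadlocked
Reachable graph of Q (2 states):
  n0 = d.(0 + (0 + 0)) has moves --d--▸ n1
  n1 = 0 + (0 + 0) has moves deadlocked
Run σ = ⟨da⟩ on P: start {m0}
  step 1 (d): {m1}
  step 2 (a): {m2}
  ✓ P
Run σ = ⟨da⟩ on Q: start {n0}
  step 1 (d): {n1}
  step 2 (a): no successor for Q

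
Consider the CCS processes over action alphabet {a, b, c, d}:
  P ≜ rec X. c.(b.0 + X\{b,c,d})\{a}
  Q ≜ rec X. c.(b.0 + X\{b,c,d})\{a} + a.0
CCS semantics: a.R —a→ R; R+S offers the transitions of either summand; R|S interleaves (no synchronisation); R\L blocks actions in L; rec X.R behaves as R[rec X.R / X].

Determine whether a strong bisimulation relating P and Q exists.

NO

Reachable graph of P (3 states):
  p0 = rec X. c.(b.0 + X\{b,c,d})\{a} :: =c=> p1
  p1 = (b.0 + (rec X. c.(b.0 + X\{b,c,d})\{a})\{b,c,d})\{a} :: =b=> p2
  p2 = 0\{a} :: (no moves)
Reachable graph of Q (4 states):
  q0 = rec X. c.(b.0 + X\{b,c,d})\{a} + a.0 :: =a=> q1, =c=> q2
  q1 = 0 :: (no moves)
  q2 = (b.0 + (rec X. c.(b.0 + X\{b,c,d})\{a} + a.0)\{b,c,d})\{a} :: =b=> q3
  q3 = 0\{a} :: (no moves)
Bisimilarity quotient blocks:
  B0 = {p0}
  B1 = {p1, q2}
  B2 = {p2, q1, q3}
  B3 = {q0}
p0 ∈ B0, q0 ∈ B3 → different blocks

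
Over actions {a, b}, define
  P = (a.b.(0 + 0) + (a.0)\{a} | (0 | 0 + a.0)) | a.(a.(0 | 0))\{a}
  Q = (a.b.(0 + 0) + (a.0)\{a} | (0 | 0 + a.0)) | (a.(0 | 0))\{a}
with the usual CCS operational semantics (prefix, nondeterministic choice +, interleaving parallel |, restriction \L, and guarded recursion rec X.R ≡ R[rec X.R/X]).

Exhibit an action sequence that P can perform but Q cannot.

Reachable graph of P (8 states):
  p0 = (a.b.(0 + 0) + (a.0)\{a} | (0 | 0 + a.0)) | a.(a.(0 | 0))\{a} :: —a→ p1, —a→ p2, —a→ p3
  p1 = (a.0)\{a} | 0 | a.(a.(0 | 0))\{a} :: —a→ p4
  p2 = (a.b.(0 + 0) + (a.0)\{a} | (0 | 0 + a.0)) | (a.(0 | 0))\{a} :: —a→ p4, —a→ p5
  p3 = b.(0 + 0) | a.(a.(0 | 0))\{a} :: —a→ p5, —b→ p6
  p4 = (a.0)\{a} | 0 | (a.(0 | 0))\{a} :: deadlocked
  p5 = b.(0 + 0) | (a.(0 | 0))\{a} :: —b→ p7
  p6 = (0 + 0) | a.(a.(0 | 0))\{a} :: —a→ p7
  p7 = (0 + 0) | (a.(0 | 0))\{a} :: deadlocked
Reachable graph of Q (4 states):
  q0 = (a.b.(0 + 0) + (a.0)\{a} | (0 | 0 + a.0)) | (a.(0 | 0))\{a} :: —a→ q1, —a→ q2
  q1 = (a.0)\{a} | 0 | (a.(0 | 0))\{a} :: deadlocked
  q2 = b.(0 + 0) | (a.(0 | 0))\{a} :: —b→ q3
  q3 = (0 + 0) | (a.(0 | 0))\{a} :: deadlocked
Executing aa from P (initial set {p0}):
  after a @ step 1: {p1, p2, p3}
  after a @ step 2: {p4, p5}
  — P admits the full trace.
Executing aa from Q (initial set {q0}):
  after a @ step 1: {q1, q2}
  after a @ step 2: ∅ (Q stuck)

aa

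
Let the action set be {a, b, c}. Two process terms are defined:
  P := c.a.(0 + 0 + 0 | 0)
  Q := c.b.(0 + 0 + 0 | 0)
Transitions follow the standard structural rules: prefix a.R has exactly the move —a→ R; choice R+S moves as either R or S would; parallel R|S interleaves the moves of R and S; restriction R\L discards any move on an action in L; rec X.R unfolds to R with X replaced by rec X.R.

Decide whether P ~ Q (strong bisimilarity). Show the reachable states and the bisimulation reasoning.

not bisimilar

P's transition system — 3 states:
  m0 = c.a.(0 + 0 + 0 | 0) has moves -c-> m1
  m1 = a.(0 + 0 + 0 | 0) has moves -a-> m2
  m2 = 0 + 0 + 0 | 0 has moves ·
Q's transition system — 3 states:
  n0 = c.b.(0 + 0 + 0 | 0) has moves -c-> n1
  n1 = b.(0 + 0 + 0 | 0) has moves -b-> n2
  n2 = 0 + 0 + 0 | 0 has moves ·
Bisimilarity quotient blocks:
  B0 = {m0}
  B1 = {m1}
  B2 = {m2, n2}
  B3 = {n0}
  B4 = {n1}
m0 ∈ B0, n0 ∈ B3 → different blocks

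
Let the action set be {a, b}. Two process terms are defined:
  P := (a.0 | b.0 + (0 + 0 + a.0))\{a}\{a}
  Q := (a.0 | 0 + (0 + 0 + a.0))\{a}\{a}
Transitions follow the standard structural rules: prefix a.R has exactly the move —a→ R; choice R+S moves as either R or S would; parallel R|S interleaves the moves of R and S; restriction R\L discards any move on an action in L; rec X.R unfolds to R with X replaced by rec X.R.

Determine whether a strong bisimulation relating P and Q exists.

P ≁ Q

P's transition system — 2 states:
  p0 = (a.0 | b.0 + (0 + 0 + a.0))\{a}\{a} | =b=> p1
  p1 = (a.0 | 0)\{a}\{a} | deadlocked
Q's transition system — 1 states:
  q0 = (a.0 | 0 + (0 + 0 + a.0))\{a}\{a} | deadlocked
Partition-refinement fixed point:
  B0 = {p0}
  B1 = {p1, q0}
p0 ∈ B0, q0 ∈ B1 → different blocks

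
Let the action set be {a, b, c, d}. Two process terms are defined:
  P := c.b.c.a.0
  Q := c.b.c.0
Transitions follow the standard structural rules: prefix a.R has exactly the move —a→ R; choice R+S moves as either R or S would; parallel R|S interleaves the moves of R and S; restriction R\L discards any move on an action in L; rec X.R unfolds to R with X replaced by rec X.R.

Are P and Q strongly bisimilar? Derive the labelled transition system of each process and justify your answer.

not bisimilar

Reachable graph of P (5 states):
  p0 = c.b.c.a.0 | =c=> p1
  p1 = b.c.a.0 | =b=> p2
  p2 = c.a.0 | =c=> p3
  p3 = a.0 | =a=> p4
  p4 = 0 | (no moves)
Reachable graph of Q (4 states):
  q0 = c.b.c.0 | =c=> q1
  q1 = b.c.0 | =b=> q2
  q2 = c.0 | =c=> q3
  q3 = 0 | (no moves)
Coarsest stable partition (strong bisimilarity classes):
  B0 = {p0}
  B1 = {p1}
  B2 = {p2}
  B3 = {p3}
  B4 = {p4, q3}
  B5 = {q0}
  B6 = {q1}
  B7 = {q2}
p0 ∈ B0, q0 ∈ B5 → different blocks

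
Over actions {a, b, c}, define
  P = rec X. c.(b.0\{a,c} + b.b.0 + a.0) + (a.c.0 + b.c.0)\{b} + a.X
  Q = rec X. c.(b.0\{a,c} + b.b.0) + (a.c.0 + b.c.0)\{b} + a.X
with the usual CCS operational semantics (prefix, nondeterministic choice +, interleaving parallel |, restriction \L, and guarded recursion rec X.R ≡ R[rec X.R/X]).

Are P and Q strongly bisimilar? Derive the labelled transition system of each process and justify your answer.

NO

P's transition system — 7 states:
  u0 = rec X. c.(b.0\{a,c} + b.b.0 + a.0) + (a.c.0 + b.c.0)\{b} + a.X | -a-> u0, -a-> u1, -c-> u2
  u1 = (c.0)\{b} | -c-> u3
  u2 = b.0\{a,c} + b.b.0 + a.0 | -a-> u4, -b-> u5, -b-> u6
  u3 = 0\{b} | ∅
  u4 = 0 | ∅
  u5 = 0\{a,c} | ∅
  u6 = b.0 | -b-> u4
Q's transition system — 7 states:
  v0 = rec X. c.(b.0\{a,c} + b.b.0) + (a.c.0 + b.c.0)\{b} + a.X | -a-> v0, -a-> v1, -c-> v2
  v1 = (c.0)\{b} | -c-> v3
  v2 = b.0\{a,c} + b.b.0 | -b-> v4, -b-> v5
  v3 = 0\{b} | ∅
  v4 = 0\{a,c} | ∅
  v5 = b.0 | -b-> v6
  v6 = 0 | ∅
Partition-refinement fixed point:
  B0 = {u0}
  B1 = {u1, v1}
  B2 = {u3, u4, u5, v3, v4, v6}
  B3 = {u2}
  B4 = {u6, v5}
  B5 = {v0}
  B6 = {v2}
u0 ∈ B0, v0 ∈ B5 → different blocks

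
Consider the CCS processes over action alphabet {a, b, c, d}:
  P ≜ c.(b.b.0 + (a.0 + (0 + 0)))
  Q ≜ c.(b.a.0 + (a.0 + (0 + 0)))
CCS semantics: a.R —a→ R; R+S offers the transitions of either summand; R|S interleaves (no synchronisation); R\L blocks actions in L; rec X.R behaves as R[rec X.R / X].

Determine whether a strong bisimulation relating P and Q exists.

NO

Reachable graph of P (4 states):
  s0 = c.(b.b.0 + (a.0 + (0 + 0))) :: --c--▸ s1
  s1 = b.b.0 + (a.0 + (0 + 0)) :: --a--▸ s2, --b--▸ s3
  s2 = 0 :: (no moves)
  s3 = b.0 :: --b--▸ s2
Reachable graph of Q (4 states):
  t0 = c.(b.a.0 + (a.0 + (0 + 0))) :: --c--▸ t1
  t1 = b.a.0 + (a.0 + (0 + 0)) :: --a--▸ t2, --b--▸ t3
  t2 = 0 :: (no moves)
  t3 = a.0 :: --a--▸ t2
Coarsest stable partition (strong bisimilarity classes):
  B0 = {s0}
  B1 = {s1}
  B2 = {s2, t2}
  B3 = {s3}
  B4 = {t0}
  B5 = {t1}
  B6 = {t3}
s0 ∈ B0, t0 ∈ B4 → different blocks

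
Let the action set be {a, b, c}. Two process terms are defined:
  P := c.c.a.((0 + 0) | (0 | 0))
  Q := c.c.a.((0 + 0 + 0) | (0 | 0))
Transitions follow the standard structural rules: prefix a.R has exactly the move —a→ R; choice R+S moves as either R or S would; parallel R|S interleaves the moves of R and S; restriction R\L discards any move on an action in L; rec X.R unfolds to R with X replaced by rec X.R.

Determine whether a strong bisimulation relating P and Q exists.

P's transition system — 4 states:
  p0 = c.c.a.((0 + 0) | (0 | 0)) has moves =c=> p1
  p1 = c.a.((0 + 0) | (0 | 0)) has moves =c=> p2
  p2 = a.((0 + 0) | (0 | 0)) has moves =a=> p3
  p3 = (0 + 0) | (0 | 0) has moves stopped
Q's transition system — 4 states:
  q0 = c.c.a.((0 + 0 + 0) | (0 | 0)) has moves =c=> q1
  q1 = c.a.((0 + 0 + 0) | (0 | 0)) has moves =c=> q2
  q2 = a.((0 + 0 + 0) | (0 | 0)) has moves =a=> q3
  q3 = (0 + 0 + 0) | (0 | 0) has moves stopped
Coarsest stable partition (strong bisimilarity classes):
  B0 = {p0, q0}
  B1 = {p1, q1}
  B2 = {p2, q2}
  B3 = {p3, q3}
p0 ∈ B0, q0 ∈ B0 → same block

P ~ Q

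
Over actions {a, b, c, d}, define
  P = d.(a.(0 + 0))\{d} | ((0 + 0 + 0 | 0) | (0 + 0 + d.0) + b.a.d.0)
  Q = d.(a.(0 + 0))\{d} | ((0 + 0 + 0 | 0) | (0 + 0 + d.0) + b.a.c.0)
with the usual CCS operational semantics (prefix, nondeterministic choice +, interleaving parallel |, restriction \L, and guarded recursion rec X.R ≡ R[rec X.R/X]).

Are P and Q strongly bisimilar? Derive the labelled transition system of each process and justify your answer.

LTS(P): 15 reachable states
  s0 = d.(a.(0 + 0))\{d} | ((0 + 0 + 0 | 0) | (0 + 0 + d.0) + b.a.d.0) ⊢ =b=> s1, =d=> s2, =d=> s3
  s1 = d.(a.(0 + 0))\{d} | a.d.0 ⊢ =a=> s4, =d=> s5
  s2 = (a.(0 + 0))\{d} | ((0 + 0 + 0 | 0) | (0 + 0 + d.0) + b.a.d.0) ⊢ =a=> s6, =b=> s5, =d=> s7
  s3 = d.(a.(0 + 0))\{d} | ((0 + 0 + 0 | 0) | 0) ⊢ =d=> s7
  s4 = d.(a.(0 + 0))\{d} | d.0 ⊢ =d=> s8, =d=> s9
  s5 = (a.(0 + 0))\{d} | a.d.0 ⊢ =a=> s10, =a=> s8
  s6 = (0 + 0)\{d} | ((0 + 0 + 0 | 0) | (0 + 0 + d.0) + b.a.d.0) ⊢ =b=> s10, =d=> s11
  s7 = (a.(0 + 0))\{d} | ((0 + 0 + 0 | 0) | 0) ⊢ =a=> s11
  s8 = (a.(0 + 0))\{d} | d.0 ⊢ =a=> s12, =d=> s13
  s9 = d.(a.(0 + 0))\{d} | 0 ⊢ =d=> s13
  s10 = (0 + 0)\{d} | a.d.0 ⊢ =a=> s12
  s11 = (0 + 0)\{d} | ((0 + 0 + 0 | 0) | 0) ⊢ ·
  s12 = (0 + 0)\{d} | d.0 ⊢ =d=> s14
  s13 = (a.(0 + 0))\{d} | 0 ⊢ =a=> s14
  s14 = (0 + 0)\{d} | 0 ⊢ ·
LTS(Q): 15 reachable states
  t0 = d.(a.(0 + 0))\{d} | ((0 + 0 + 0 | 0) | (0 + 0 + d.0) + b.a.c.0) ⊢ =b=> t1, =d=> t2, =d=> t3
  t1 = d.(a.(0 + 0))\{d} | a.c.0 ⊢ =a=> t4, =d=> t5
  t2 = (a.(0 + 0))\{d} | ((0 + 0 + 0 | 0) | (0 + 0 + d.0) + b.a.c.0) ⊢ =a=> t6, =b=> t5, =d=> t7
  t3 = d.(a.(0 + 0))\{d} | ((0 + 0 + 0 | 0) | 0) ⊢ =d=> t7
  t4 = d.(a.(0 + 0))\{d} | c.0 ⊢ =c=> t8, =d=> t9
  t5 = (a.(0 + 0))\{d} | a.c.0 ⊢ =a=> t10, =a=> t9
  t6 = (0 + 0)\{d} | ((0 + 0 + 0 | 0) | (0 + 0 + d.0) + b.a.c.0) ⊢ =b=> t10, =d=> t11
  t7 = (a.(0 + 0))\{d} | ((0 + 0 + 0 | 0) | 0) ⊢ =a=> t11
  t8 = d.(a.(0 + 0))\{d} | 0 ⊢ =d=> t12
  t9 = (a.(0 + 0))\{d} | c.0 ⊢ =a=> t13, =c=> t12
  t10 = (0 + 0)\{d} | a.c.0 ⊢ =a=> t13
  t11 = (0 + 0)\{d} | ((0 + 0 + 0 | 0) | 0) ⊢ ·
  t12 = (a.(0 + 0))\{d} | 0 ⊢ =a=> t14
  t13 = (0 + 0)\{d} | c.0 ⊢ =c=> t14
  t14 = (0 + 0)\{d} | 0 ⊢ ·
Bisimilarity quotient blocks:
  B0 = {s0}
  B1 = {s1}
  B2 = {s4}
  B3 = {s3, s9, t3, t8}
  B4 = {s13, s7, t12, t7}
  B5 = {s11, s14, t11, t14}
  B6 = {s8}
  B7 = {s12}
  B8 = {s5}
  B9 = {s10}
  B10 = {s2}
  B11 = {s6}
  B12 = {t0}
  B13 = {t2}
  B14 = {t5}
  B15 = {t10}
  B16 = {t13}
  B17 = {t9}
  B18 = {t6}
  B19 = {t1}
  B20 = {t4}
s0 ∈ B0, t0 ∈ B12 → different blocks

P ≁ Q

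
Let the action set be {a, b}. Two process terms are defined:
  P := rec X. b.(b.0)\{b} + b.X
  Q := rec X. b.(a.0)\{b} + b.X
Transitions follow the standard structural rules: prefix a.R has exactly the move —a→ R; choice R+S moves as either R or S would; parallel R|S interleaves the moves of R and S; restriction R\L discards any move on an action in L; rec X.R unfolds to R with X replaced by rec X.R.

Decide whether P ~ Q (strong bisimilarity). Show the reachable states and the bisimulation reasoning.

LTS(P): 2 reachable states
  p0 = rec X. b.(b.0)\{b} + b.X ⊢ —b→ p0, —b→ p1
  p1 = (b.0)\{b} ⊢ ∅
LTS(Q): 3 reachable states
  q0 = rec X. b.(a.0)\{b} + b.X ⊢ —b→ q0, —b→ q1
  q1 = (a.0)\{b} ⊢ —a→ q2
  q2 = 0\{b} ⊢ ∅
Coarsest stable partition (strong bisimilarity classes):
  B0 = {p0}
  B1 = {p1, q2}
  B2 = {q0}
  B3 = {q1}
p0 ∈ B0, q0 ∈ B2 → different blocks

P ≁ Q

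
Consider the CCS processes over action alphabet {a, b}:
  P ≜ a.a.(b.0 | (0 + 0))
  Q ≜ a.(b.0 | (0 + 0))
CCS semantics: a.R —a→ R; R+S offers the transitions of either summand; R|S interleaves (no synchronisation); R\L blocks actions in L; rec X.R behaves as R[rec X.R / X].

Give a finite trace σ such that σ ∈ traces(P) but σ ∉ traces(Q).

P's transition system — 4 states:
  m0 = a.a.(b.0 | (0 + 0)) :: —a→ m1
  m1 = a.(b.0 | (0 + 0)) :: —a→ m2
  m2 = b.0 | (0 + 0) :: —b→ m3
  m3 = 0 | (0 + 0) :: ∅
Q's transition system — 3 states:
  n0 = a.(b.0 | (0 + 0)) :: —a→ n1
  n1 = b.0 | (0 + 0) :: —b→ n2
  n2 = 0 | (0 + 0) :: ∅
Run σ = ⟨aa⟩ on P: start {m0}
  after a @ step 1: {m1}
  after a @ step 2: {m2}
  ✓ P
Run σ = ⟨aa⟩ on Q: start {n0}
  after a @ step 1: {n1}
  after a @ step 2: ∅  — Q cannot continue

aa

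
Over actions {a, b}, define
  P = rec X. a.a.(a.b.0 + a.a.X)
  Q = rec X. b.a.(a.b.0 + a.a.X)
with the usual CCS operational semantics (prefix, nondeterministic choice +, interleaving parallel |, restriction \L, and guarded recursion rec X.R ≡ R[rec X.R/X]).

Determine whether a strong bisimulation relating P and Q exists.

Reachable graph of P (6 states):
  p0 = rec X. a.a.(a.b.0 + a.a.X) | —a→ p1
  p1 = a.(a.b.0 + a.a.(rec X. a.a.(a.b.0 + a.a.X))) | —a→ p2
  p2 = a.b.0 + a.a.(rec X. a.a.(a.b.0 + a.a.X)) | —a→ p3, —a→ p4
  p3 = a.(rec X. a.a.(a.b.0 + a.a.X)) | —a→ p0
  p4 = b.0 | —b→ p5
  p5 = 0 | deadlocked
Reachable graph of Q (6 states):
  q0 = rec X. b.a.(a.b.0 + a.a.X) | —b→ q1
  q1 = a.(a.b.0 + a.a.(rec X. b.a.(a.b.0 + a.a.X))) | —a→ q2
  q2 = a.b.0 + a.a.(rec X. b.a.(a.b.0 + a.a.X)) | —a→ q3, —a→ q4
  q3 = a.(rec X. b.a.(a.b.0 + a.a.X)) | —a→ q0
  q4 = b.0 | —b→ q5
  q5 = 0 | deadlocked
Partition-refinement fixed point:
  B0 = {p0}
  B1 = {p1}
  B2 = {p2}
  B3 = {p4, q4}
  B4 = {p5, q5}
  B5 = {p3}
  B6 = {q0}
  B7 = {q1}
  B8 = {q2}
  B9 = {q3}
p0 ∈ B0, q0 ∈ B6 → different blocks

P ≁ Q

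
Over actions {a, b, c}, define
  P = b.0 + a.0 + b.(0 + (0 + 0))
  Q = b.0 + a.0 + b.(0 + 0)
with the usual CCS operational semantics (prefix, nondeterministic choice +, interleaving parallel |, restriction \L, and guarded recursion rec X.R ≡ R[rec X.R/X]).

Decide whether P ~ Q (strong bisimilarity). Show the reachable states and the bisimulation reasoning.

bisimilar

Reachable graph of P (3 states):
  s0 = b.0 + a.0 + b.(0 + (0 + 0)) | —a→ s1, —b→ s1, —b→ s2
  s1 = 0 | deadlocked
  s2 = 0 + (0 + 0) | deadlocked
Reachable graph of Q (3 states):
  t0 = b.0 + a.0 + b.(0 + 0) | —a→ t1, —b→ t1, —b→ t2
  t1 = 0 | deadlocked
  t2 = 0 + 0 | deadlocked
Partition-refinement fixed point:
  B0 = {s0, t0}
  B1 = {s1, s2, t1, t2}
s0 ∈ B0, t0 ∈ B0 → same block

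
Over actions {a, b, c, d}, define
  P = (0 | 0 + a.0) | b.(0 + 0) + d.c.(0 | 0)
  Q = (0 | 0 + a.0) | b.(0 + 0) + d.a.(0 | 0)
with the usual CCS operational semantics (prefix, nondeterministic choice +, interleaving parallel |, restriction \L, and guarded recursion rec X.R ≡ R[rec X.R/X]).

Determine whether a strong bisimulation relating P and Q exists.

P ≁ Q

Reachable graph of P (6 states):
  u0 = (0 | 0 + a.0) | b.(0 + 0) + d.c.(0 | 0) → -a-> u1, -b-> u2, -d-> u3
  u1 = 0 | b.(0 + 0) → -b-> u4
  u2 = (0 | 0 + a.0) | (0 + 0) → -a-> u4
  u3 = c.(0 | 0) → -c-> u5
  u4 = 0 | (0 + 0) → deadlocked
  u5 = 0 | 0 → deadlocked
Reachable graph of Q (6 states):
  v0 = (0 | 0 + a.0) | b.(0 + 0) + d.a.(0 | 0) → -a-> v1, -b-> v2, -d-> v3
  v1 = 0 | b.(0 + 0) → -b-> v4
  v2 = (0 | 0 + a.0) | (0 + 0) → -a-> v4
  v3 = a.(0 | 0) → -a-> v5
  v4 = 0 | (0 + 0) → deadlocked
  v5 = 0 | 0 → deadlocked
Partition-refinement fixed point:
  B0 = {u0}
  B1 = {u2, v2, v3}
  B2 = {u4, u5, v4, v5}
  B3 = {u3}
  B4 = {u1, v1}
  B5 = {v0}
u0 ∈ B0, v0 ∈ B5 → different blocks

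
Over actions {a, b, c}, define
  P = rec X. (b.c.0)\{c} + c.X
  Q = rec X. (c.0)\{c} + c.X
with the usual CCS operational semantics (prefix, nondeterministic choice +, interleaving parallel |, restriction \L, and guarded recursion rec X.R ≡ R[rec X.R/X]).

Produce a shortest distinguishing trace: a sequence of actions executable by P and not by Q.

Reachable graph of P (2 states):
  u0 = rec X. (b.c.0)\{c} + c.X ⊢ —b→ u1, —c→ u0
  u1 = (c.0)\{c} ⊢ (no moves)
Reachable graph of Q (1 states):
  v0 = rec X. (c.0)\{c} + c.X ⊢ —c→ v0
Trace ⟨b⟩ through P, begin at {u0}:
  [1] b ⇒ {u1}
  ✓ P
Trace ⟨b⟩ through Q, begin at {v0}:
  [1] b ⇒ ∅ (Q stuck)

b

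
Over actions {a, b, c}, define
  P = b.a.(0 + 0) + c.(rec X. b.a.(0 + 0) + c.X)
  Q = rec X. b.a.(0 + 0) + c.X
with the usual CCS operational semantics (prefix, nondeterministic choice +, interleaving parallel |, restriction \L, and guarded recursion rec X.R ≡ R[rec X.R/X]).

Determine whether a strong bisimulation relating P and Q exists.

YES

Reachable graph of P (4 states):
  s0 = b.a.(0 + 0) + c.(rec X. b.a.(0 + 0) + c.X) has moves --b--▸ s1, --c--▸ s2
  s1 = a.(0 + 0) has moves --a--▸ s3
  s2 = rec X. b.a.(0 + 0) + c.X has moves --b--▸ s1, --c--▸ s2
  s3 = 0 + 0 has moves (no moves)
Reachable graph of Q (3 states):
  t0 = rec X. b.a.(0 + 0) + c.X has moves --b--▸ t1, --c--▸ t0
  t1 = a.(0 + 0) has moves --a--▸ t2
  t2 = 0 + 0 has moves (no moves)
Partition-refinement fixed point:
  B0 = {s0, s2, t0}
  B1 = {s1, t1}
  B2 = {s3, t2}
s0 ∈ B0, t0 ∈ B0 → same block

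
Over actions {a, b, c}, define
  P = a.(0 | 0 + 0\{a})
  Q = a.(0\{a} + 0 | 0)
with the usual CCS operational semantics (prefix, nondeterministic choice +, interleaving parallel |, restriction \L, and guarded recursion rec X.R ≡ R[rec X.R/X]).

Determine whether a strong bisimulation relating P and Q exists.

Reachable graph of P (2 states):
  m0 = a.(0 | 0 + 0\{a}) ⊢ ··a··> m1
  m1 = 0 | 0 + 0\{a} ⊢ ∅
Reachable graph of Q (2 states):
  n0 = a.(0\{a} + 0 | 0) ⊢ ··a··> n1
  n1 = 0\{a} + 0 | 0 ⊢ ∅
Partition-refinement fixed point:
  B0 = {m0, n0}
  B1 = {m1, n1}
m0 ∈ B0, n0 ∈ B0 → same block

YES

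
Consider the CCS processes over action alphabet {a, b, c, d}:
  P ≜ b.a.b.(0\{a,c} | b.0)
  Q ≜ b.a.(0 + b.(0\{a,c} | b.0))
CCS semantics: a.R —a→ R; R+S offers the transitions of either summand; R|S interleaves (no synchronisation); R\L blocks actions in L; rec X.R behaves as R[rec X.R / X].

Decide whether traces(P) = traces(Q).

traces(P) = traces(Q)

LTS(P): 5 reachable states
  s0 = b.a.b.(0\{a,c} | b.0) ⊢ -b-> s1
  s1 = a.b.(0\{a,c} | b.0) ⊢ -a-> s2
  s2 = b.(0\{a,c} | b.0) ⊢ -b-> s3
  s3 = 0\{a,c} | b.0 ⊢ -b-> s4
  s4 = 0\{a,c} | 0 ⊢ ·
LTS(Q): 5 reachable states
  t0 = b.a.(0 + b.(0\{a,c} | b.0)) ⊢ -b-> t1
  t1 = a.(0 + b.(0\{a,c} | b.0)) ⊢ -a-> t2
  t2 = 0 + b.(0\{a,c} | b.0) ⊢ -b-> t3
  t3 = 0\{a,c} | b.0 ⊢ -b-> t4
  t4 = 0\{a,c} | 0 ⊢ ·
Coarsest stable partition (strong bisimilarity classes):
  B0 = {s0, t0}
  B1 = {s1, t1}
  B2 = {s2, t2}
  B3 = {s3, t3}
  B4 = {s4, t4}
s0 ∈ B0, t0 ∈ B0 → same block
Bisimilar ⇒ trace-equivalent.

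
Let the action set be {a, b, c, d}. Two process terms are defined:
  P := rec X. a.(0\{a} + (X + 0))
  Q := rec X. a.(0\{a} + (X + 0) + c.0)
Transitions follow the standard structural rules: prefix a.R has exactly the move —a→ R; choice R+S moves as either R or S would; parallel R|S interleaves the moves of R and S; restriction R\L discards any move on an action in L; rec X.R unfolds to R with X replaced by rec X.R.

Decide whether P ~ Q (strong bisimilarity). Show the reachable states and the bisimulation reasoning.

LTS(P): 2 reachable states
  m0 = rec X. a.(0\{a} + (X + 0)) → =a=> m1
  m1 = 0\{a} + ((rec X. a.(0\{a} + (X + 0))) + 0) → =a=> m1
LTS(Q): 3 reachable states
  n0 = rec X. a.(0\{a} + (X + 0) + c.0) → =a=> n1
  n1 = 0\{a} + ((rec X. a.(0\{a} + (X + 0) + c.0)) + 0) + c.0 → =a=> n1, =c=> n2
  n2 = 0 → ∅
Partition-refinement fixed point:
  B0 = {m0, m1}
  B1 = {n0}
  B2 = {n1}
  B3 = {n2}
m0 ∈ B0, n0 ∈ B1 → different blocks

not bisimilar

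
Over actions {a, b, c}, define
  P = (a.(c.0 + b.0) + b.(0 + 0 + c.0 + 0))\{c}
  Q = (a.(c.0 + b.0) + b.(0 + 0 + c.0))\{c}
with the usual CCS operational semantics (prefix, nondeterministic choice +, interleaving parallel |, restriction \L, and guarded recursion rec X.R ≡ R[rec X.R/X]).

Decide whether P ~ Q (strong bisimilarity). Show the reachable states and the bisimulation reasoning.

Reachable graph of P (4 states):
  m0 = (a.(c.0 + b.0) + b.(0 + 0 + c.0 + 0))\{c} → -a-> m1, -b-> m2
  m1 = (c.0 + b.0)\{c} → -b-> m3
  m2 = (0 + 0 + c.0 + 0)\{c} → (no moves)
  m3 = 0\{c} → (no moves)
Reachable graph of Q (4 states):
  n0 = (a.(c.0 + b.0) + b.(0 + 0 + c.0))\{c} → -a-> n1, -b-> n2
  n1 = (c.0 + b.0)\{c} → -b-> n3
  n2 = (0 + 0 + c.0)\{c} → (no moves)
  n3 = 0\{c} → (no moves)
Partition-refinement fixed point:
  B0 = {m0, n0}
  B1 = {m2, m3, n2, n3}
  B2 = {m1, n1}
m0 ∈ B0, n0 ∈ B0 → same block

YES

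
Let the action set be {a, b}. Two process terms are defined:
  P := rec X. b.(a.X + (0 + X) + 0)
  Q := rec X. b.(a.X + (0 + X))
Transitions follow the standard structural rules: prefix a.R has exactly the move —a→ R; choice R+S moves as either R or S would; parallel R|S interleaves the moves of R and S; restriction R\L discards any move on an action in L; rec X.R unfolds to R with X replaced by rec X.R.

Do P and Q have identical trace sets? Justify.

traces(P) = traces(Q)

LTS(P): 2 reachable states
  m0 = rec X. b.(a.X + (0 + X) + 0) → --b--▸ m1
  m1 = a.(rec X. b.(a.X + (0 + X) + 0)) + (0 + (rec X. b.(a.X + (0 + X) + 0))) + 0 → --a--▸ m0, --b--▸ m1
LTS(Q): 2 reachable states
  n0 = rec X. b.(a.X + (0 + X)) → --b--▸ n1
  n1 = a.(rec X. b.(a.X + (0 + X))) + (0 + (rec X. b.(a.X + (0 + X)))) → --a--▸ n0, --b--▸ n1
Coarsest stable partition (strong bisimilarity classes):
  B0 = {m0, n0}
  B1 = {m1, n1}
m0 ∈ B0, n0 ∈ B0 → same block
Bisimilar ⇒ trace-equivalent.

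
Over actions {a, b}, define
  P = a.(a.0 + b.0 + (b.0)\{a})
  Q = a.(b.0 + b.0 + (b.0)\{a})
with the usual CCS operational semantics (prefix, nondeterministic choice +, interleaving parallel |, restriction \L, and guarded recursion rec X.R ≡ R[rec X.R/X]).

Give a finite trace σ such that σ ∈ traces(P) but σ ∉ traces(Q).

LTS(P): 4 reachable states
  s0 = a.(a.0 + b.0 + (b.0)\{a}) :: ··a··> s1
  s1 = a.0 + b.0 + (b.0)\{a} :: ··a··> s2, ··b··> s2, ··b··> s3
  s2 = 0 :: ·
  s3 = 0\{a} :: ·
LTS(Q): 4 reachable states
  t0 = a.(b.0 + b.0 + (b.0)\{a}) :: ··a··> t1
  t1 = b.0 + b.0 + (b.0)\{a} :: ··b··> t2, ··b··> t3
  t2 = 0 :: ·
  t3 = 0\{a} :: ·
Executing aa from P (initial set {s0}):
  [1] a ⇒ {s1}
  [2] a ⇒ {s2}
  ✓ P
Executing aa from Q (initial set {t0}):
  [1] a ⇒ {t1}
  [2] a ⇒ ∅ (Q stuck)

aa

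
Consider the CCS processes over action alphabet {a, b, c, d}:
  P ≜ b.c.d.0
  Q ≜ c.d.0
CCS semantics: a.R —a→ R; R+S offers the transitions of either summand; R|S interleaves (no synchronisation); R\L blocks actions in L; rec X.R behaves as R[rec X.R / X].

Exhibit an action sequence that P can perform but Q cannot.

b

Reachable graph of P (4 states):
  m0 = b.c.d.0 :: =b=> m1
  m1 = c.d.0 :: =c=> m2
  m2 = d.0 :: =d=> m3
  m3 = 0 :: ∅
Reachable graph of Q (3 states):
  n0 = c.d.0 :: =c=> n1
  n1 = d.0 :: =d=> n2
  n2 = 0 :: ∅
Executing b from P (initial set {m0}):
  step 1 (b): {m1}
  ✓ P
Executing b from Q (initial set {n0}):
  step 1 (b): no successor for Q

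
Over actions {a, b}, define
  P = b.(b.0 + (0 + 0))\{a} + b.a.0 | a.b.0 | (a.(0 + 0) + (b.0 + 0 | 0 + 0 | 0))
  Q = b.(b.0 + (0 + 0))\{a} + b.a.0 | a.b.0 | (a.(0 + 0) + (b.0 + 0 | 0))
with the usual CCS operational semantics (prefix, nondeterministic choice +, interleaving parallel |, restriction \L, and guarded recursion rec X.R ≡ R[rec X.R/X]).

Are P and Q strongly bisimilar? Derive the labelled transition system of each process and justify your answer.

Reachable graph of P (29 states):
  p0 = b.(b.0 + (0 + 0))\{a} + b.a.0 | a.b.0 | (a.(0 + 0) + (b.0 + 0 | 0 + 0 | 0)) → -a-> p1, -a-> p2, -b-> p3, -b-> p4, -b-> p5
  p1 = b.a.0 | a.b.0 | (0 + 0) → -a-> p6, -b-> p7
  p2 = b.a.0 | b.0 | (a.(0 + 0) + (b.0 + 0 | 0 + 0 | 0)) → -a-> p6, -b-> p10, -b-> p8, -b-> p9
  p3 = (b.0 + (0 + 0))\{a} → -b-> p11
  p4 = a.0 | a.b.0 | (a.(0 + 0) + (b.0 + 0 | 0 + 0 | 0)) → -a-> p12, -a-> p7, -a-> p8, -b-> p13
  p5 = b.a.0 | a.b.0 | 0 → -a-> p10, -b-> p13
  p6 = b.a.0 | b.0 | (0 + 0) → -b-> p14, -b-> p15
  p7 = a.0 | a.b.0 | (0 + 0) → -a-> p14, -a-> p16
  p8 = a.0 | b.0 | (a.(0 + 0) + (b.0 + 0 | 0 + 0 | 0)) → -a-> p14, -a-> p17, -b-> p18, -b-> p19
  p9 = b.a.0 | 0 | (a.(0 + 0) + (b.0 + 0 | 0 + 0 | 0)) → -a-> p15, -b-> p18, -b-> p20
  p10 = b.a.0 | b.0 | 0 → -b-> p19, -b-> p20
  p11 = 0\{a} → (no moves)
  p12 = 0 | a.b.0 | (a.(0 + 0) + (b.0 + 0 | 0 + 0 | 0)) → -a-> p16, -a-> p17, -b-> p21
  p13 = a.0 | a.b.0 | 0 → -a-> p19, -a-> p21
  p14 = a.0 | b.0 | (0 + 0) → -a-> p22, -b-> p23
  p15 = b.a.0 | 0 | (0 + 0) → -b-> p23
  p16 = 0 | a.b.0 | (0 + 0) → -a-> p22
  p17 = 0 | b.0 | (a.(0 + 0) + (b.0 + 0 | 0 + 0 | 0)) → -a-> p22, -b-> p24, -b-> p25
  p18 = a.0 | 0 | (a.(0 + 0) + (b.0 + 0 | 0 + 0 | 0)) → -a-> p23, -a-> p24, -b-> p26
  p19 = a.0 | b.0 | 0 → -a-> p25, -b-> p26
  p20 = b.a.0 | 0 | 0 → -b-> p26
  p21 = 0 | a.b.0 | 0 → -a-> p25
  p22 = 0 | b.0 | (0 + 0) → -b-> p27
  p23 = a.0 | 0 | (0 + 0) → -a-> p27
  p24 = 0 | 0 | (a.(0 + 0) + (b.0 + 0 | 0 + 0 | 0)) → -a-> p27, -b-> p28
  p25 = 0 | b.0 | 0 → -b-> p28
  p26 = a.0 | 0 | 0 → -a-> p28
  p27 = 0 | 0 | (0 + 0) → (no moves)
  p28 = 0 | 0 | 0 → (no moves)
Reachable graph of Q (29 states):
  q0 = b.(b.0 + (0 + 0))\{a} + b.a.0 | a.b.0 | (a.(0 + 0) + (b.0 + 0 | 0)) → -a-> q1, -a-> q2, -b-> q3, -b-> q4, -b-> q5
  q1 = b.a.0 | a.b.0 | (0 + 0) → -a-> q6, -b-> q7
  q2 = b.a.0 | b.0 | (a.(0 + 0) + (b.0 + 0 | 0)) → -a-> q6, -b-> q10, -b-> q8, -b-> q9
  q3 = (b.0 + (0 + 0))\{a} → -b-> q11
  q4 = a.0 | a.b.0 | (a.(0 + 0) + (b.0 + 0 | 0)) → -a-> q12, -a-> q7, -a-> q8, -b-> q13
  q5 = b.a.0 | a.b.0 | 0 → -a-> q10, -b-> q13
  q6 = b.a.0 | b.0 | (0 + 0) → -b-> q14, -b-> q15
  q7 = a.0 | a.b.0 | (0 + 0) → -a-> q14, -a-> q16
  q8 = a.0 | b.0 | (a.(0 + 0) + (b.0 + 0 | 0)) → -a-> q14, -a-> q17, -b-> q18, -b-> q19
  q9 = b.a.0 | 0 | (a.(0 + 0) + (b.0 + 0 | 0)) → -a-> q15, -b-> q18, -b-> q20
  q10 = b.a.0 | b.0 | 0 → -b-> q19, -b-> q20
  q11 = 0\{a} → (no moves)
  q12 = 0 | a.b.0 | (a.(0 + 0) + (b.0 + 0 | 0)) → -a-> q16, -a-> q17, -b-> q21
  q13 = a.0 | a.b.0 | 0 → -a-> q19, -a-> q21
  q14 = a.0 | b.0 | (0 + 0) → -a-> q22, -b-> q23
  q15 = b.a.0 | 0 | (0 + 0) → -b-> q23
  q16 = 0 | a.b.0 | (0 + 0) → -a-> q22
  q17 = 0 | b.0 | (a.(0 + 0) + (b.0 + 0 | 0)) → -a-> q22, -b-> q24, -b-> q25
  q18 = a.0 | 0 | (a.(0 + 0) + (b.0 + 0 | 0)) → -a-> q23, -a-> q24, -b-> q26
  q19 = a.0 | b.0 | 0 → -a-> q25, -b-> q26
  q20 = b.a.0 | 0 | 0 → -b-> q26
  q21 = 0 | a.b.0 | 0 → -a-> q25
  q22 = 0 | b.0 | (0 + 0) → -b-> q27
  q23 = a.0 | 0 | (0 + 0) → -a-> q27
  q24 = 0 | 0 | (a.(0 + 0) + (b.0 + 0 | 0)) → -a-> q27, -b-> q28
  q25 = 0 | b.0 | 0 → -b-> q28
  q26 = a.0 | 0 | 0 → -a-> q28
  q27 = 0 | 0 | (0 + 0) → (no moves)
  q28 = 0 | 0 | 0 → (no moves)
Coarsest stable partition (strong bisimilarity classes):
  B0 = {p0, q0}
  B1 = {p1, p5, q1, q5}
  B2 = {p10, p6, q10, q6}
  B3 = {p15, p20, q15, q20}
  B4 = {p23, p26, q23, q26}
  B5 = {p11, p27, p28, q11, q27, q28}
  B6 = {p14, p19, q14, q19}
  B7 = {p22, p25, p3, q22, q25, q3}
  B8 = {p13, p7, q13, q7}
  B9 = {p16, p21, q16, q21}
  B10 = {p2, q2}
  B11 = {p8, q8}
  B12 = {p17, q17}
  B13 = {p24, q24}
  B14 = {p18, q18}
  B15 = {p9, q9}
  B16 = {p4, q4}
  B17 = {p12, q12}
p0 ∈ B0, q0 ∈ B0 → same block

P ~ Q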